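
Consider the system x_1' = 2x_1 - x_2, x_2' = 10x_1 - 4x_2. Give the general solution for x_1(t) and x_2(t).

Coefficient matrix A = [[2, -1], [10, -4]].
Characteristic polynomial det(A - λI) = λ^2 + 2λ + 2 = 0.
Eigenvalues λ = -1 ± i (complex conjugate pair).
For λ=-1+i: an eigenvector is (-1,-3) - i(0,-1) = (-1, -3 + i).
A real fundamental pair from Re and Im of e^((-1+i)t)v: X_1 = e^(-t)(cos(t)·(-1,-3) + sin(t)·(0,-1)), X_2 = e^(-t)(sin(t)·(-1,-3) - cos(t)·(0,-1)).
General solution: K_1X_1 + K_2X_2.

x_1(t) = -K_1e^(-t)cos(t) - K_2e^(-t)sin(t), x_2(t) = -K_1e^(-t)sin(t) - 3K_1e^(-t)cos(t) - 3K_2e^(-t)sin(t) + K_2e^(-t)cos(t)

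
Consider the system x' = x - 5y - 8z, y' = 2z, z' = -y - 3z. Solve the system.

x(t) = K_1e^(t) - K_2e^(-2t) + K_3e^(-t), y(t) = K_2e^(-2t) + 2K_3e^(-t), z(t) = -K_2e^(-2t) - K_3e^(-t)

Coefficient matrix A = [[1, -5, -8], [0, 0, 2], [0, -1, -3]].
det(A - λI) = 0 gives eigenvalues λ = 1, -2, -1.
For λ=1: eigenvector (1,0,0).
For λ=-2: eigenvector (-1,1,-1).
For λ=-1: eigenvector (1,2,-1).
General solution: K_1e^(t)(1,0,0) + K_2e^(-2t)(-1,1,-1) + K_3e^(-t)(1,2,-1).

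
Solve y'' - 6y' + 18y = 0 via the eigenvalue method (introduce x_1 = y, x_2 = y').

y(t) = C_1e^(3t)cos(3t) + C_2e^(3t)sin(3t)

Let x_1 = y, x_2 = y'. Then x_1' = x_2 and x_2' = -18x_1 + 6x_2.
A = [[0,1],[-18,6]]; det(A-λI) = λ^2 - 6λ + 18.
Eigenvalues λ = 3 ± 3i.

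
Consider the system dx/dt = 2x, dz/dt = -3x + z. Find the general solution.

Coefficient matrix A = [[2, 0], [-3, 1]].
Characteristic polynomial det(A - λI) = λ^2 - 3λ + 2 = 0.
Eigenvalues λ = 2, 1.
For λ=2: (A-λI) row 2 is [-3, -1], so an eigenvector is (1, -3).
For λ=1: (A-λI) row 1 is [1, 0], so an eigenvector is (0, 1).
General solution: c_1e^(2t)(1,-3) + c_2e^(t)(0,1).

x(t) = c_1e^(2t), z(t) = -3c_1e^(2t) + c_2e^(t)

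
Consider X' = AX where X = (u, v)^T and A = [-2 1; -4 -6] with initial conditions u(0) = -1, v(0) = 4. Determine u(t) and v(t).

Coefficient matrix A = [[-2, 1], [-4, -6]].
Characteristic polynomial det(A - λI) = λ^2 + 8λ + 16 = 0.
Single eigenvalue λ = -4 with algebraic multiplicity 2.
Eigenvector v = (1,-2); generalized eigenvector w with (A-λI)w=v is (2,-3).
General solution: e^(-4t)[C_1·v + C_2·(t·v + w)].
Applying u(0)=-1, v(0)=4 gives C_1=-5, C_2=2.

u(t) = 2te^(-4t) - e^(-4t), v(t) = -4te^(-4t) + 4e^(-4t)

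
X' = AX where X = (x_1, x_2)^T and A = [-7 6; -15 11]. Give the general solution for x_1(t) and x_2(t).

x_1(t) = c_1e^(2t)sin(3t) + c_1e^(2t)cos(3t) + c_2e^(2t)sin(3t) - c_2e^(2t)cos(3t), x_2(t) = c_1e^(2t)sin(3t) + 2c_1e^(2t)cos(3t) + 2c_2e^(2t)sin(3t) - c_2e^(2t)cos(3t)

Coefficient matrix A = [[-7, 6], [-15, 11]].
Characteristic polynomial det(A - λI) = λ^2 - 4λ + 13 = 0.
Eigenvalues λ = 2 ± 3i (complex conjugate pair).
For λ=2+3i: an eigenvector is (1,2) - i(1,1) = (1 - i, 2 - i).
A real fundamental pair from Re and Im of e^((2+3i)t)v: X_1 = e^(2t)(cos(3t)·(1,2) + sin(3t)·(1,1)), X_2 = e^(2t)(sin(3t)·(1,2) - cos(3t)·(1,1)).
General solution: c_1X_1 + c_2X_2.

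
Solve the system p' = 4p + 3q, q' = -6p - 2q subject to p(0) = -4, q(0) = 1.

p(t) = -3e^(t)sin(3t) - 4e^(t)cos(3t), q(t) = 7e^(t)sin(3t) + e^(t)cos(3t)

Coefficient matrix A = [[4, 3], [-6, -2]].
Characteristic polynomial det(A - λI) = λ^2 - 2λ + 10 = 0.
Eigenvalues λ = 1 ± 3i (complex conjugate pair).
For λ=1+3i: an eigenvector is (1,-1) - i(0,-1) = (1, -1 + i).
A real fundamental pair from Re and Im of e^((1+3i)t)v: X_1 = e^(t)(cos(3t)·(1,-1) + sin(3t)·(0,-1)), X_2 = e^(t)(sin(3t)·(1,-1) - cos(3t)·(0,-1)).
General solution: K_1X_1 + K_2X_2.
Applying p(0)=-4, q(0)=1 gives K_1=-4, K_2=-3.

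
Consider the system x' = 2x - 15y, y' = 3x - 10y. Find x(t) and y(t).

x(t) = 2C_1e^(-4t)sin(3t) + C_1e^(-4t)cos(3t) + C_2e^(-4t)sin(3t) - 2C_2e^(-4t)cos(3t), y(t) = C_1e^(-4t)sin(3t) - C_2e^(-4t)cos(3t)

Coefficient matrix A = [[2, -15], [3, -10]].
Characteristic polynomial det(A - λI) = λ^2 + 8λ + 25 = 0.
Eigenvalues λ = -4 ± 3i (complex conjugate pair).
For λ=-4+3i: an eigenvector is (1,0) - i(2,1) = (1 - 2i, 0 - i).
A real fundamental pair from Re and Im of e^((-4+3i)t)v: X_1 = e^(-4t)(cos(3t)·(1,0) + sin(3t)·(2,1)), X_2 = e^(-4t)(sin(3t)·(1,0) - cos(3t)·(2,1)).
General solution: C_1X_1 + C_2X_2.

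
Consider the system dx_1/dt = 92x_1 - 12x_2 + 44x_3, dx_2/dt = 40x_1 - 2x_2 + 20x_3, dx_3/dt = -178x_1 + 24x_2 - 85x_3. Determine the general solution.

Coefficient matrix A = [[92, -12, 44], [40, -2, 20], [-178, 24, -85]].
det(A - λI) = 0 gives eigenvalues λ = 4, -2, 3.
For λ=4: eigenvector (1,0,-2).
For λ=-2: eigenvector (2,1,-4).
For λ=3: eigenvector (4,4,-7).
General solution: c_1e^(4t)(1,0,-2) + c_2e^(-2t)(2,1,-4) + c_3e^(3t)(4,4,-7).

x_1(t) = c_1e^(4t) + 2c_2e^(-2t) + 4c_3e^(3t), x_2(t) = c_2e^(-2t) + 4c_3e^(3t), x_3(t) = -2c_1e^(4t) - 4c_2e^(-2t) - 7c_3e^(3t)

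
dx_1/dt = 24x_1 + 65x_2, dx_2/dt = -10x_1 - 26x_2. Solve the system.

Coefficient matrix A = [[24, 65], [-10, -26]].
Characteristic polynomial det(A - λI) = λ^2 + 2λ + 26 = 0.
Eigenvalues λ = -1 ± 5i (complex conjugate pair).
For λ=-1+5i: an eigenvector is (-2,1) - i(3,-1) = (-2 - 3i, 1 + i).
A real fundamental pair from Re and Im of e^((-1+5i)t)v: X_1 = e^(-t)(cos(5t)·(-2,1) + sin(5t)·(3,-1)), X_2 = e^(-t)(sin(5t)·(-2,1) - cos(5t)·(3,-1)).
General solution: K_1X_1 + K_2X_2.

x_1(t) = 3K_1e^(-t)sin(5t) - 2K_1e^(-t)cos(5t) - 2K_2e^(-t)sin(5t) - 3K_2e^(-t)cos(5t), x_2(t) = -K_1e^(-t)sin(5t) + K_1e^(-t)cos(5t) + K_2e^(-t)sin(5t) + K_2e^(-t)cos(5t)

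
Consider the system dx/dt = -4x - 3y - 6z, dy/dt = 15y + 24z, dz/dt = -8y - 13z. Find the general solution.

x(t) = C_1e^(-4t) - C_2e^(-t), y(t) = -3C_2e^(-t) - 2C_3e^(3t), z(t) = 2C_2e^(-t) + C_3e^(3t)

Coefficient matrix A = [[-4, -3, -6], [0, 15, 24], [0, -8, -13]].
det(A - λI) = 0 gives eigenvalues λ = -4, -1, 3.
For λ=-4: eigenvector (1,0,0).
For λ=-1: eigenvector (-1,-3,2).
For λ=3: eigenvector (0,-2,1).
General solution: C_1e^(-4t)(1,0,0) + C_2e^(-t)(-1,-3,2) + C_3e^(3t)(0,-2,1).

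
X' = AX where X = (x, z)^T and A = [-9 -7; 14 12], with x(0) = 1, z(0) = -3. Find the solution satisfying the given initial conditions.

x(t) = 2e^(5t) - e^(-2t), z(t) = -4e^(5t) + e^(-2t)

Coefficient matrix A = [[-9, -7], [14, 12]].
Characteristic polynomial det(A - λI) = λ^2 - 3λ - 10 = 0.
Eigenvalues λ = 5, -2.
For λ=5: (A-λI) row 1 is [-14, -7], so an eigenvector is (-1, 2).
For λ=-2: (A-λI) row 1 is [-7, -7], so an eigenvector is (-1, 1).
General solution: C_1e^(5t)(-1,2) + C_2e^(-2t)(-1,1).
Applying x(0)=1, z(0)=-3 gives C_1=-2, C_2=1.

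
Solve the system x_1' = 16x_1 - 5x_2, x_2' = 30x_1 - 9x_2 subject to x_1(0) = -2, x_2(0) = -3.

Coefficient matrix A = [[16, -5], [30, -9]].
Characteristic polynomial det(A - λI) = λ^2 - 7λ + 6 = 0.
Eigenvalues λ = 6, 1.
For λ=6: (A-λI) row 1 is [10, -5], so an eigenvector is (1, 2).
For λ=1: (A-λI) row 1 is [15, -5], so an eigenvector is (-1, -3).
General solution: c_1e^(6t)(1,2) + c_2e^(t)(-1,-3).
Applying x_1(0)=-2, x_2(0)=-3 gives c_1=-3, c_2=-1.

x_1(t) = -3e^(6t) + e^(t), x_2(t) = -6e^(6t) + 3e^(t)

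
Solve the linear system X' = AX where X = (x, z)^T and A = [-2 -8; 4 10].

Coefficient matrix A = [[-2, -8], [4, 10]].
Characteristic polynomial det(A - λI) = λ^2 - 8λ + 12 = 0.
Eigenvalues λ = 6, 2.
For λ=6: (A-λI) row 1 is [-8, -8], so an eigenvector is (-1, 1).
For λ=2: (A-λI) row 1 is [-4, -8], so an eigenvector is (-2, 1).
General solution: c_1e^(6t)(-1,1) + c_2e^(2t)(-2,1).

x(t) = -c_1e^(6t) - 2c_2e^(2t), z(t) = c_1e^(6t) + c_2e^(2t)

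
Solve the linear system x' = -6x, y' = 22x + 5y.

x(t) = -C_2e^(-6t), y(t) = -C_1e^(5t) + 2C_2e^(-6t)

Coefficient matrix A = [[-6, 0], [22, 5]].
Characteristic polynomial det(A - λI) = λ^2 + λ - 30 = 0.
Eigenvalues λ = 5, -6.
For λ=5: (A-λI) row 1 is [-11, 0], so an eigenvector is (0, -1).
For λ=-6: (A-λI) row 2 is [22, 11], so an eigenvector is (-1, 2).
General solution: C_1e^(5t)(0,-1) + C_2e^(-6t)(-1,2).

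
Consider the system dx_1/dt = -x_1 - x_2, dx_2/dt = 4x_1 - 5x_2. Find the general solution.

x_1(t) = K_1e^(-3t) + K_2te^(-3t) - K_2e^(-3t), x_2(t) = 2K_1e^(-3t) + 2K_2te^(-3t) - 3K_2e^(-3t)

Coefficient matrix A = [[-1, -1], [4, -5]].
Characteristic polynomial det(A - λI) = λ^2 + 6λ + 9 = 0.
Single eigenvalue λ = -3 with algebraic multiplicity 2.
Eigenvector v = (1,2); generalized eigenvector w with (A-λI)w=v is (-1,-3).
General solution: e^(-3t)[K_1·v + K_2·(t·v + w)].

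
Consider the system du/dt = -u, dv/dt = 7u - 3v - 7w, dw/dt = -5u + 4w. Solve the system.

u(t) = C_3e^(-t), v(t) = -C_1e^(4t) + C_2e^(-3t), w(t) = C_1e^(4t) + C_3e^(-t)

Coefficient matrix A = [[-1, 0, 0], [7, -3, -7], [-5, 0, 4]].
det(A - λI) = 0 gives eigenvalues λ = 4, -3, -1.
For λ=4: eigenvector (0,-1,1).
For λ=-3: eigenvector (0,1,0).
For λ=-1: eigenvector (1,0,1).
General solution: C_1e^(4t)(0,-1,1) + C_2e^(-3t)(0,1,0) + C_3e^(-t)(1,0,1).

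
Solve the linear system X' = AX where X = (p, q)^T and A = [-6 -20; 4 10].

p(t) = -c_1e^(2t)sin(4t) - 2c_1e^(2t)cos(4t) - 2c_2e^(2t)sin(4t) + c_2e^(2t)cos(4t), q(t) = c_1e^(2t)cos(4t) + c_2e^(2t)sin(4t)

Coefficient matrix A = [[-6, -20], [4, 10]].
Characteristic polynomial det(A - λI) = λ^2 - 4λ + 20 = 0.
Eigenvalues λ = 2 ± 4i (complex conjugate pair).
For λ=2+4i: an eigenvector is (-2,1) - i(-1,0) = (-2 + i, 1).
A real fundamental pair from Re and Im of e^((2+4i)t)v: X_1 = e^(2t)(cos(4t)·(-2,1) + sin(4t)·(-1,0)), X_2 = e^(2t)(sin(4t)·(-2,1) - cos(4t)·(-1,0)).
General solution: c_1X_1 + c_2X_2.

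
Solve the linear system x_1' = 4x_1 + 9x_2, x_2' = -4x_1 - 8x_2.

x_1(t) = 3C_1e^(-2t) + 3C_2te^(-2t) - C_2e^(-2t), x_2(t) = -2C_1e^(-2t) - 2C_2te^(-2t) + C_2e^(-2t)

Coefficient matrix A = [[4, 9], [-4, -8]].
Characteristic polynomial det(A - λI) = λ^2 + 4λ + 4 = 0.
Single eigenvalue λ = -2 with algebraic multiplicity 2.
Eigenvector v = (3,-2); generalized eigenvector w with (A-λI)w=v is (-1,1).
General solution: e^(-2t)[C_1·v + C_2·(t·v + w)].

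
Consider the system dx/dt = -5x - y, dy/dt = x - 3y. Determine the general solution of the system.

Coefficient matrix A = [[-5, -1], [1, -3]].
Characteristic polynomial det(A - λI) = λ^2 + 8λ + 16 = 0.
Single eigenvalue λ = -4 with algebraic multiplicity 2.
Eigenvector v = (-1,1); generalized eigenvector w with (A-λI)w=v is (-1,2).
General solution: e^(-4t)[K_1·v + K_2·(t·v + w)].

x(t) = -K_1e^(-4t) - K_2te^(-4t) - K_2e^(-4t), y(t) = K_1e^(-4t) + K_2te^(-4t) + 2K_2e^(-4t)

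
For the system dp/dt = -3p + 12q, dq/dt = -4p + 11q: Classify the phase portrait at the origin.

unstable node

A = [[-3,12],[-4,11]]; det(A-λI) = λ^2 - 8λ + 15.
λ = 3, 5: both positive.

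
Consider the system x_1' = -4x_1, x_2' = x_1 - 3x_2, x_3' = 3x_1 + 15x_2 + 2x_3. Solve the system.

Coefficient matrix A = [[-4, 0, 0], [1, -3, 0], [3, 15, 2]].
det(A - λI) = 0 gives eigenvalues λ = -4, 2, -3.
For λ=-4: eigenvector (1,-1,2).
For λ=2: eigenvector (0,0,1).
For λ=-3: eigenvector (0,1,-3).
General solution: c_1e^(-4t)(1,-1,2) + c_2e^(2t)(0,0,1) + c_3e^(-3t)(0,1,-3).

x_1(t) = c_1e^(-4t), x_2(t) = -c_1e^(-4t) + c_3e^(-3t), x_3(t) = 2c_1e^(-4t) + c_2e^(2t) - 3c_3e^(-3t)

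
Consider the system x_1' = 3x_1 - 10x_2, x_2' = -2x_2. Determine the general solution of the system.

x_1(t) = 2C_1e^(-2t) + C_2e^(3t), x_2(t) = C_1e^(-2t)

Coefficient matrix A = [[3, -10], [0, -2]].
Characteristic polynomial det(A - λI) = λ^2 - λ - 6 = 0.
Eigenvalues λ = -2, 3.
For λ=-2: (A-λI) row 1 is [5, -10], so an eigenvector is (2, 1).
For λ=3: (A-λI) row 1 is [0, -10], so an eigenvector is (1, 0).
General solution: C_1e^(-2t)(2,1) + C_2e^(3t)(1,0).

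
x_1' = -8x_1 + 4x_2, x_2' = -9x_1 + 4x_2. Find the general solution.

Coefficient matrix A = [[-8, 4], [-9, 4]].
Characteristic polynomial det(A - λI) = λ^2 + 4λ + 4 = 0.
Single eigenvalue λ = -2 with algebraic multiplicity 2.
Eigenvector v = (2,3); generalized eigenvector w with (A-λI)w=v is (1,2).
General solution: e^(-2t)[C_1·v + C_2·(t·v + w)].

x_1(t) = 2C_1e^(-2t) + 2C_2te^(-2t) + C_2e^(-2t), x_2(t) = 3C_1e^(-2t) + 3C_2te^(-2t) + 2C_2e^(-2t)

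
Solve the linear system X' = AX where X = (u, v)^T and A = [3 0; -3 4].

u(t) = -c_1e^(3t), v(t) = -3c_1e^(3t) + c_2e^(4t)

Coefficient matrix A = [[3, 0], [-3, 4]].
Characteristic polynomial det(A - λI) = λ^2 - 7λ + 12 = 0.
Eigenvalues λ = 3, 4.
For λ=3: (A-λI) row 2 is [-3, 1], so an eigenvector is (-1, -3).
For λ=4: (A-λI) row 1 is [-1, 0], so an eigenvector is (0, 1).
General solution: c_1e^(3t)(-1,-3) + c_2e^(4t)(0,1).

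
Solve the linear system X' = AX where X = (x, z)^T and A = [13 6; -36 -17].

x(t) = K_1e^(-5t) - K_2e^(t), z(t) = -3K_1e^(-5t) + 2K_2e^(t)

Coefficient matrix A = [[13, 6], [-36, -17]].
Characteristic polynomial det(A - λI) = λ^2 + 4λ - 5 = 0.
Eigenvalues λ = -5, 1.
For λ=-5: (A-λI) row 1 is [18, 6], so an eigenvector is (1, -3).
For λ=1: (A-λI) row 1 is [12, 6], so an eigenvector is (-1, 2).
General solution: K_1e^(-5t)(1,-3) + K_2e^(t)(-1,2).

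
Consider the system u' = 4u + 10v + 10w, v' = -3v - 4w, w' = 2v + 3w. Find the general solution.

Coefficient matrix A = [[4, 10, 10], [0, -3, -4], [0, 2, 3]].
det(A - λI) = 0 gives eigenvalues λ = 4, 1, -1.
For λ=4: eigenvector (1,0,0).
For λ=1: eigenvector (0,-1,1).
For λ=-1: eigenvector (2,-2,1).
General solution: c_1e^(4t)(1,0,0) + c_2e^(t)(0,-1,1) + c_3e^(-t)(2,-2,1).

u(t) = c_1e^(4t) + 2c_3e^(-t), v(t) = -c_2e^(t) - 2c_3e^(-t), w(t) = c_2e^(t) + c_3e^(-t)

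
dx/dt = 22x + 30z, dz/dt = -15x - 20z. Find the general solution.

Coefficient matrix A = [[22, 30], [-15, -20]].
Characteristic polynomial det(A - λI) = λ^2 - 2λ + 10 = 0.
Eigenvalues λ = 1 ± 3i (complex conjugate pair).
For λ=1+3i: an eigenvector is (1,-1) - i(-3,2) = (1 + 3i, -1 - 2i).
A real fundamental pair from Re and Im of e^((1+3i)t)v: X_1 = e^(t)(cos(3t)·(1,-1) + sin(3t)·(-3,2)), X_2 = e^(t)(sin(3t)·(1,-1) - cos(3t)·(-3,2)).
General solution: C_1X_1 + C_2X_2.

x(t) = -3C_1e^(t)sin(3t) + C_1e^(t)cos(3t) + C_2e^(t)sin(3t) + 3C_2e^(t)cos(3t), z(t) = 2C_1e^(t)sin(3t) - C_1e^(t)cos(3t) - C_2e^(t)sin(3t) - 2C_2e^(t)cos(3t)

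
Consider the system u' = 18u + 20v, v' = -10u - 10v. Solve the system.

Coefficient matrix A = [[18, 20], [-10, -10]].
Characteristic polynomial det(A - λI) = λ^2 - 8λ + 20 = 0.
Eigenvalues λ = 4 ± 2i (complex conjugate pair).
For λ=4+2i: an eigenvector is (1,-1) - i(-3,2) = (1 + 3i, -1 - 2i).
A real fundamental pair from Re and Im of e^((4+2i)t)v: X_1 = e^(4t)(cos(2t)·(1,-1) + sin(2t)·(-3,2)), X_2 = e^(4t)(sin(2t)·(1,-1) - cos(2t)·(-3,2)).
General solution: C_1X_1 + C_2X_2.

u(t) = -3C_1e^(4t)sin(2t) + C_1e^(4t)cos(2t) + C_2e^(4t)sin(2t) + 3C_2e^(4t)cos(2t), v(t) = 2C_1e^(4t)sin(2t) - C_1e^(4t)cos(2t) - C_2e^(4t)sin(2t) - 2C_2e^(4t)cos(2t)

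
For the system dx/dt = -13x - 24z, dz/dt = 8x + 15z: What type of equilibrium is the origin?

A = [[-13,-24],[8,15]]; det(A-λI) = λ^2 - 2λ - 3.
λ = 3, -1: opposite signs.

saddle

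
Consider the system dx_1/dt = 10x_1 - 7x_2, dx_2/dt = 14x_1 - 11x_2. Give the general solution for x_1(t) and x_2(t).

Coefficient matrix A = [[10, -7], [14, -11]].
Characteristic polynomial det(A - λI) = λ^2 + λ - 12 = 0.
Eigenvalues λ = -4, 3.
For λ=-4: (A-λI) row 1 is [14, -7], so an eigenvector is (-1, -2).
For λ=3: (A-λI) row 1 is [7, -7], so an eigenvector is (1, 1).
General solution: K_1e^(-4t)(-1,-2) + K_2e^(3t)(1,1).

x_1(t) = -K_1e^(-4t) + K_2e^(3t), x_2(t) = -2K_1e^(-4t) + K_2e^(3t)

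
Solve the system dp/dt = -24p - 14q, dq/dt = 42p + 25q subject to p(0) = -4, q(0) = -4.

p(t) = 20e^(4t) - 24e^(-3t), q(t) = -40e^(4t) + 36e^(-3t)

Coefficient matrix A = [[-24, -14], [42, 25]].
Characteristic polynomial det(A - λI) = λ^2 - λ - 12 = 0.
Eigenvalues λ = 4, -3.
For λ=4: (A-λI) row 1 is [-28, -14], so an eigenvector is (1, -2).
For λ=-3: (A-λI) row 1 is [-21, -14], so an eigenvector is (-2, 3).
General solution: K_1e^(4t)(1,-2) + K_2e^(-3t)(-2,3).
Applying p(0)=-4, q(0)=-4 gives K_1=20, K_2=12.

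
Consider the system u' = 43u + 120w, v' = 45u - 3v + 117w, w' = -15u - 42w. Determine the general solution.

Coefficient matrix A = [[43, 0, 120], [45, -3, 117], [-15, 0, -42]].
det(A - λI) = 0 gives eigenvalues λ = -2, -3, 3.
For λ=-2: eigenvector (-8,-9,3).
For λ=-3: eigenvector (0,1,0).
For λ=3: eigenvector (3,3,-1).
General solution: c_1e^(-2t)(-8,-9,3) + c_2e^(-3t)(0,1,0) + c_3e^(3t)(3,3,-1).

u(t) = -8c_1e^(-2t) + 3c_3e^(3t), v(t) = -9c_1e^(-2t) + c_2e^(-3t) + 3c_3e^(3t), w(t) = 3c_1e^(-2t) - c_3e^(3t)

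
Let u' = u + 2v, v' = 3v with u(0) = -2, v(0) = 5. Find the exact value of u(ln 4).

A = [[1,2],[0,3]]; eigenvalues λ = 3, 1.
Eigenvectors: (-1,-1) for λ=3, (1,0) for λ=1.
From the initial condition, c_1 = -5, c_2 = -7.
u(ln 4) = (-5)(4^3)(-1) + (-7)(4^1)(1) = 292.

292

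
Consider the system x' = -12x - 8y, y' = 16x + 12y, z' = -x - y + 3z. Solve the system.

Coefficient matrix A = [[-12, -8, 0], [16, 12, 0], [-1, -1, 3]].
det(A - λI) = 0 gives eigenvalues λ = 3, 4, -4.
For λ=3: eigenvector (0,0,1).
For λ=4: eigenvector (-1,2,-1).
For λ=-4: eigenvector (1,-1,0).
General solution: c_1e^(3t)(0,0,1) + c_2e^(4t)(-1,2,-1) + c_3e^(-4t)(1,-1,0).

x(t) = -c_2e^(4t) + c_3e^(-4t), y(t) = 2c_2e^(4t) - c_3e^(-4t), z(t) = c_1e^(3t) - c_2e^(4t)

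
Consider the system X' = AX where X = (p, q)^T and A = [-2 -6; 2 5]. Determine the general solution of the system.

Coefficient matrix A = [[-2, -6], [2, 5]].
Characteristic polynomial det(A - λI) = λ^2 - 3λ + 2 = 0.
Eigenvalues λ = 2, 1.
For λ=2: (A-λI) row 1 is [-4, -6], so an eigenvector is (-3, 2).
For λ=1: (A-λI) row 1 is [-3, -6], so an eigenvector is (-2, 1).
General solution: c_1e^(2t)(-3,2) + c_2e^(t)(-2,1).

p(t) = -3c_1e^(2t) - 2c_2e^(t), q(t) = 2c_1e^(2t) + c_2e^(t)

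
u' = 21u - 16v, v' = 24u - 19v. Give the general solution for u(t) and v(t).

u(t) = C_1e^(5t) - 2C_2e^(-3t), v(t) = C_1e^(5t) - 3C_2e^(-3t)

Coefficient matrix A = [[21, -16], [24, -19]].
Characteristic polynomial det(A - λI) = λ^2 - 2λ - 15 = 0.
Eigenvalues λ = 5, -3.
For λ=5: (A-λI) row 1 is [16, -16], so an eigenvector is (1, 1).
For λ=-3: (A-λI) row 1 is [24, -16], so an eigenvector is (-2, -3).
General solution: C_1e^(5t)(1,1) + C_2e^(-3t)(-2,-3).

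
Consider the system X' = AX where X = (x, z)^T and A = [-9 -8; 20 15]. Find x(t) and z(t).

x(t) = -c_1e^(3t)sin(4t) - c_1e^(3t)cos(4t) - c_2e^(3t)sin(4t) + c_2e^(3t)cos(4t), z(t) = c_1e^(3t)sin(4t) + 2c_1e^(3t)cos(4t) + 2c_2e^(3t)sin(4t) - c_2e^(3t)cos(4t)

Coefficient matrix A = [[-9, -8], [20, 15]].
Characteristic polynomial det(A - λI) = λ^2 - 6λ + 25 = 0.
Eigenvalues λ = 3 ± 4i (complex conjugate pair).
For λ=3+4i: an eigenvector is (-1,2) - i(-1,1) = (-1 + i, 2 - i).
A real fundamental pair from Re and Im of e^((3+4i)t)v: X_1 = e^(3t)(cos(4t)·(-1,2) + sin(4t)·(-1,1)), X_2 = e^(3t)(sin(4t)·(-1,2) - cos(4t)·(-1,1)).
General solution: c_1X_1 + c_2X_2.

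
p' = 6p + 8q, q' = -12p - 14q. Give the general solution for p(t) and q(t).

p(t) = -C_1e^(-2t) - 2C_2e^(-6t), q(t) = C_1e^(-2t) + 3C_2e^(-6t)

Coefficient matrix A = [[6, 8], [-12, -14]].
Characteristic polynomial det(A - λI) = λ^2 + 8λ + 12 = 0.
Eigenvalues λ = -2, -6.
For λ=-2: (A-λI) row 1 is [8, 8], so an eigenvector is (-1, 1).
For λ=-6: (A-λI) row 1 is [12, 8], so an eigenvector is (-2, 3).
General solution: C_1e^(-2t)(-1,1) + C_2e^(-6t)(-2,3).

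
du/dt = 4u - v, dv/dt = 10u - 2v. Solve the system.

u(t) = -K_1e^(t)sin(t) + K_2e^(t)cos(t), v(t) = -3K_1e^(t)sin(t) + K_1e^(t)cos(t) + K_2e^(t)sin(t) + 3K_2e^(t)cos(t)

Coefficient matrix A = [[4, -1], [10, -2]].
Characteristic polynomial det(A - λI) = λ^2 - 2λ + 2 = 0.
Eigenvalues λ = 1 ± i (complex conjugate pair).
For λ=1+i: an eigenvector is (0,1) - i(-1,-3) = (0 + i, 1 + 3i).
A real fundamental pair from Re and Im of e^((1+i)t)v: X_1 = e^(t)(cos(t)·(0,1) + sin(t)·(-1,-3)), X_2 = e^(t)(sin(t)·(0,1) - cos(t)·(-1,-3)).
General solution: K_1X_1 + K_2X_2.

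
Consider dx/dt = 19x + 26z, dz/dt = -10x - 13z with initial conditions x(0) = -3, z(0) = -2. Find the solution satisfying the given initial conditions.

x(t) = -50e^(3t)sin(2t) - 3e^(3t)cos(2t), z(t) = 31e^(3t)sin(2t) - 2e^(3t)cos(2t)

Coefficient matrix A = [[19, 26], [-10, -13]].
Characteristic polynomial det(A - λI) = λ^2 - 6λ + 13 = 0.
Eigenvalues λ = 3 ± 2i (complex conjugate pair).
For λ=3+2i: an eigenvector is (2,-1) - i(3,-2) = (2 - 3i, -1 + 2i).
A real fundamental pair from Re and Im of e^((3+2i)t)v: X_1 = e^(3t)(cos(2t)·(2,-1) + sin(2t)·(3,-2)), X_2 = e^(3t)(sin(2t)·(2,-1) - cos(2t)·(3,-2)).
General solution: C_1X_1 + C_2X_2.
Applying x(0)=-3, z(0)=-2 gives C_1=-12, C_2=-7.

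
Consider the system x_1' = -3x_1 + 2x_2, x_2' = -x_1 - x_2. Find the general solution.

x_1(t) = K_1e^(-2t)sin(t) - K_1e^(-2t)cos(t) - K_2e^(-2t)sin(t) - K_2e^(-2t)cos(t), x_2(t) = K_1e^(-2t)sin(t) - K_2e^(-2t)cos(t)

Coefficient matrix A = [[-3, 2], [-1, -1]].
Characteristic polynomial det(A - λI) = λ^2 + 4λ + 5 = 0.
Eigenvalues λ = -2 ± i (complex conjugate pair).
For λ=-2+i: an eigenvector is (-1,0) - i(1,1) = (-1 - i, 0 - i).
A real fundamental pair from Re and Im of e^((-2+i)t)v: X_1 = e^(-2t)(cos(t)·(-1,0) + sin(t)·(1,1)), X_2 = e^(-2t)(sin(t)·(-1,0) - cos(t)·(1,1)).
General solution: K_1X_1 + K_2X_2.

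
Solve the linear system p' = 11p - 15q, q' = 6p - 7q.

Coefficient matrix A = [[11, -15], [6, -7]].
Characteristic polynomial det(A - λI) = λ^2 - 4λ + 13 = 0.
Eigenvalues λ = 2 ± 3i (complex conjugate pair).
For λ=2+3i: an eigenvector is (1,1) - i(-2,-1) = (1 + 2i, 1 + i).
A real fundamental pair from Re and Im of e^((2+3i)t)v: X_1 = e^(2t)(cos(3t)·(1,1) + sin(3t)·(-2,-1)), X_2 = e^(2t)(sin(3t)·(1,1) - cos(3t)·(-2,-1)).
General solution: K_1X_1 + K_2X_2.

p(t) = -2K_1e^(2t)sin(3t) + K_1e^(2t)cos(3t) + K_2e^(2t)sin(3t) + 2K_2e^(2t)cos(3t), q(t) = -K_1e^(2t)sin(3t) + K_1e^(2t)cos(3t) + K_2e^(2t)sin(3t) + K_2e^(2t)cos(3t)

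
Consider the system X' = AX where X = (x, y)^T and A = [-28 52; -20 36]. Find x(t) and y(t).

x(t) = 3K_1e^(4t)sin(4t) - 2K_1e^(4t)cos(4t) - 2K_2e^(4t)sin(4t) - 3K_2e^(4t)cos(4t), y(t) = 2K_1e^(4t)sin(4t) - K_1e^(4t)cos(4t) - K_2e^(4t)sin(4t) - 2K_2e^(4t)cos(4t)

Coefficient matrix A = [[-28, 52], [-20, 36]].
Characteristic polynomial det(A - λI) = λ^2 - 8λ + 32 = 0.
Eigenvalues λ = 4 ± 4i (complex conjugate pair).
For λ=4+4i: an eigenvector is (-2,-1) - i(3,2) = (-2 - 3i, -1 - 2i).
A real fundamental pair from Re and Im of e^((4+4i)t)v: X_1 = e^(4t)(cos(4t)·(-2,-1) + sin(4t)·(3,2)), X_2 = e^(4t)(sin(4t)·(-2,-1) - cos(4t)·(3,2)).
General solution: K_1X_1 + K_2X_2.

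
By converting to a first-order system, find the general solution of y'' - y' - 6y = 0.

y(t) = C_1e^(-2t) + C_2e^(3t)

Let x_1 = y, x_2 = y'. Then x_1' = x_2 and x_2' = 6x_1 + x_2.
A = [[0,1],[6,1]]; det(A-λI) = λ^2 - λ - 6.
Eigenvalues λ = -2, 3 with eigenvectors (1,-2), (1,3).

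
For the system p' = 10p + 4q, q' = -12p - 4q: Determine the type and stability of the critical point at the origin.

unstable node

A = [[10,4],[-12,-4]]; det(A-λI) = λ^2 - 6λ + 8.
λ = 4, 2: both positive.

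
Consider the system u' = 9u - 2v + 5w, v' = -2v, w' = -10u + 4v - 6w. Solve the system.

Coefficient matrix A = [[9, -2, 5], [0, -2, 0], [-10, 4, -6]].
det(A - λI) = 0 gives eigenvalues λ = 4, -2, -1.
For λ=4: eigenvector (1,0,-1).
For λ=-2: eigenvector (2,1,-4).
For λ=-1: eigenvector (1,0,-2).
General solution: K_1e^(4t)(1,0,-1) + K_2e^(-2t)(2,1,-4) + K_3e^(-t)(1,0,-2).

u(t) = K_1e^(4t) + 2K_2e^(-2t) + K_3e^(-t), v(t) = K_2e^(-2t), w(t) = -K_1e^(4t) - 4K_2e^(-2t) - 2K_3e^(-t)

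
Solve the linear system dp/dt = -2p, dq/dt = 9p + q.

Coefficient matrix A = [[-2, 0], [9, 1]].
Characteristic polynomial det(A - λI) = λ^2 + λ - 2 = 0.
Eigenvalues λ = 1, -2.
For λ=1: (A-λI) row 1 is [-3, 0], so an eigenvector is (0, 1).
For λ=-2: (A-λI) row 2 is [9, 3], so an eigenvector is (-1, 3).
General solution: c_1e^(t)(0,1) + c_2e^(-2t)(-1,3).

p(t) = -c_2e^(-2t), q(t) = c_1e^(t) + 3c_2e^(-2t)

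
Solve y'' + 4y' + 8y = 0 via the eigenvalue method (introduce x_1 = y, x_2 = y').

y(t) = c_1e^(-2t)cos(2t) + c_2e^(-2t)sin(2t)

Let x_1 = y, x_2 = y'. Then x_1' = x_2 and x_2' = -8x_1 - 4x_2.
A = [[0,1],[-8,-4]]; det(A-λI) = λ^2 + 4λ + 8.
Eigenvalues λ = -2 ± 2i.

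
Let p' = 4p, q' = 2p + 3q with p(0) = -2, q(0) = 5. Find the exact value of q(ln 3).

A = [[4,0],[2,3]]; eigenvalues λ = 4, 3.
Eigenvectors: (-1,-2) for λ=4, (0,-1) for λ=3.
From the initial condition, c_1 = 2, c_2 = -9.
q(ln 3) = (2)(3^4)(-2) + (-9)(3^3)(-1) = -81.

-81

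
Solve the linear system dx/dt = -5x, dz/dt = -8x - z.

Coefficient matrix A = [[-5, 0], [-8, -1]].
Characteristic polynomial det(A - λI) = λ^2 + 6λ + 5 = 0.
Eigenvalues λ = -5, -1.
For λ=-5: (A-λI) row 2 is [-8, 4], so an eigenvector is (-1, -2).
For λ=-1: (A-λI) row 1 is [-4, 0], so an eigenvector is (0, -1).
General solution: C_1e^(-5t)(-1,-2) + C_2e^(-t)(0,-1).

x(t) = -C_1e^(-5t), z(t) = -2C_1e^(-5t) - C_2e^(-t)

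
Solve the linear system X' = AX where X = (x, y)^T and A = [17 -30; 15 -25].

x(t) = c_1e^(-4t)sin(3t) + 3c_1e^(-4t)cos(3t) + 3c_2e^(-4t)sin(3t) - c_2e^(-4t)cos(3t), y(t) = c_1e^(-4t)sin(3t) + 2c_1e^(-4t)cos(3t) + 2c_2e^(-4t)sin(3t) - c_2e^(-4t)cos(3t)

Coefficient matrix A = [[17, -30], [15, -25]].
Characteristic polynomial det(A - λI) = λ^2 + 8λ + 25 = 0.
Eigenvalues λ = -4 ± 3i (complex conjugate pair).
For λ=-4+3i: an eigenvector is (3,2) - i(1,1) = (3 - i, 2 - i).
A real fundamental pair from Re and Im of e^((-4+3i)t)v: X_1 = e^(-4t)(cos(3t)·(3,2) + sin(3t)·(1,1)), X_2 = e^(-4t)(sin(3t)·(3,2) - cos(3t)·(1,1)).
General solution: c_1X_1 + c_2X_2.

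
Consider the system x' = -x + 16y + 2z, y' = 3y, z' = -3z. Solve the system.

Coefficient matrix A = [[-1, 16, 2], [0, 3, 0], [0, 0, -3]].
det(A - λI) = 0 gives eigenvalues λ = 3, -1, -3.
For λ=3: eigenvector (4,1,0).
For λ=-1: eigenvector (1,0,0).
For λ=-3: eigenvector (-1,0,1).
General solution: C_1e^(3t)(4,1,0) + C_2e^(-t)(1,0,0) + C_3e^(-3t)(-1,0,1).

x(t) = 4C_1e^(3t) + C_2e^(-t) - C_3e^(-3t), y(t) = C_1e^(3t), z(t) = C_3e^(-3t)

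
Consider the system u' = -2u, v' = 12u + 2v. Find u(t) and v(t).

Coefficient matrix A = [[-2, 0], [12, 2]].
Characteristic polynomial det(A - λI) = λ^2 - 4 = 0.
Eigenvalues λ = 2, -2.
For λ=2: (A-λI) row 1 is [-4, 0], so an eigenvector is (0, -1).
For λ=-2: (A-λI) row 2 is [12, 4], so an eigenvector is (1, -3).
General solution: c_1e^(2t)(0,-1) + c_2e^(-2t)(1,-3).

u(t) = c_2e^(-2t), v(t) = -c_1e^(2t) - 3c_2e^(-2t)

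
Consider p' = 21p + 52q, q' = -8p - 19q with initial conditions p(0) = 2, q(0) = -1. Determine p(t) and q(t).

Coefficient matrix A = [[21, 52], [-8, -19]].
Characteristic polynomial det(A - λI) = λ^2 - 2λ + 17 = 0.
Eigenvalues λ = 1 ± 4i (complex conjugate pair).
For λ=1+4i: an eigenvector is (-3,1) - i(-2,1) = (-3 + 2i, 1 - i).
A real fundamental pair from Re and Im of e^((1+4i)t)v: X_1 = e^(t)(cos(4t)·(-3,1) + sin(4t)·(-2,1)), X_2 = e^(t)(sin(4t)·(-3,1) - cos(4t)·(-2,1)).
General solution: c_1X_1 + c_2X_2.
Applying p(0)=2, q(0)=-1 gives c_1=0, c_2=1.

p(t) = -3e^(t)sin(4t) + 2e^(t)cos(4t), q(t) = e^(t)sin(4t) - e^(t)cos(4t)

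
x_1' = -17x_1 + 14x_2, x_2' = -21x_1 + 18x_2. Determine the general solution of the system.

x_1(t) = C_1e^(-3t) + 2C_2e^(4t), x_2(t) = C_1e^(-3t) + 3C_2e^(4t)

Coefficient matrix A = [[-17, 14], [-21, 18]].
Characteristic polynomial det(A - λI) = λ^2 - λ - 12 = 0.
Eigenvalues λ = -3, 4.
For λ=-3: (A-λI) row 1 is [-14, 14], so an eigenvector is (1, 1).
For λ=4: (A-λI) row 1 is [-21, 14], so an eigenvector is (2, 3).
General solution: C_1e^(-3t)(1,1) + C_2e^(4t)(2,3).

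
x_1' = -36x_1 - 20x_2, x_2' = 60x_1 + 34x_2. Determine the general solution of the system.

Coefficient matrix A = [[-36, -20], [60, 34]].
Characteristic polynomial det(A - λI) = λ^2 + 2λ - 24 = 0.
Eigenvalues λ = -6, 4.
For λ=-6: (A-λI) row 1 is [-30, -20], so an eigenvector is (2, -3).
For λ=4: (A-λI) row 1 is [-40, -20], so an eigenvector is (1, -2).
General solution: c_1e^(-6t)(2,-3) + c_2e^(4t)(1,-2).

x_1(t) = 2c_1e^(-6t) + c_2e^(4t), x_2(t) = -3c_1e^(-6t) - 2c_2e^(4t)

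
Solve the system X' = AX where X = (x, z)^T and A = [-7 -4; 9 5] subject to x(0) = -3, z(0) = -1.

Coefficient matrix A = [[-7, -4], [9, 5]].
Characteristic polynomial det(A - λI) = λ^2 + 2λ + 1 = 0.
Single eigenvalue λ = -1 with algebraic multiplicity 2.
Eigenvector v = (2,-3); generalized eigenvector w with (A-λI)w=v is (-1,1).
General solution: e^(-t)[c_1·v + c_2·(t·v + w)].
Applying x(0)=-3, z(0)=-1 gives c_1=4, c_2=11.

x(t) = 22te^(-t) - 3e^(-t), z(t) = -33te^(-t) - e^(-t)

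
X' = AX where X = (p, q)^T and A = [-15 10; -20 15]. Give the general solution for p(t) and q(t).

Coefficient matrix A = [[-15, 10], [-20, 15]].
Characteristic polynomial det(A - λI) = λ^2 - 25 = 0.
Eigenvalues λ = -5, 5.
For λ=-5: (A-λI) row 1 is [-10, 10], so an eigenvector is (1, 1).
For λ=5: (A-λI) row 1 is [-20, 10], so an eigenvector is (-1, -2).
General solution: c_1e^(-5t)(1,1) + c_2e^(5t)(-1,-2).

p(t) = c_1e^(-5t) - c_2e^(5t), q(t) = c_1e^(-5t) - 2c_2e^(5t)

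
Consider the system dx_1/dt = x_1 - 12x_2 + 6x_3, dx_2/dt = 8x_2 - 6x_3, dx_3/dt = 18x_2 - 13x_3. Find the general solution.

x_1(t) = -3C_1e^(-t) + C_3e^(t), x_2(t) = -2C_1e^(-t) + C_2e^(-4t), x_3(t) = -3C_1e^(-t) + 2C_2e^(-4t)

Coefficient matrix A = [[1, -12, 6], [0, 8, -6], [0, 18, -13]].
det(A - λI) = 0 gives eigenvalues λ = -1, -4, 1.
For λ=-1: eigenvector (-3,-2,-3).
For λ=-4: eigenvector (0,1,2).
For λ=1: eigenvector (1,0,0).
General solution: C_1e^(-t)(-3,-2,-3) + C_2e^(-4t)(0,1,2) + C_3e^(t)(1,0,0).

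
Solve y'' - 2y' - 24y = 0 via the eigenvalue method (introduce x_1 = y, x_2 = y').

Let x_1 = y, x_2 = y'. Then x_1' = x_2 and x_2' = 24x_1 + 2x_2.
A = [[0,1],[24,2]]; det(A-λI) = λ^2 - 2λ - 24.
Eigenvalues λ = 6, -4 with eigenvectors (1,6), (1,-4).

y(t) = K_1e^(6t) + K_2e^(-4t)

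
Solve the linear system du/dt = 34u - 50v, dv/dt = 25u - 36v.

u(t) = -c_1e^(-t)sin(5t) - 3c_1e^(-t)cos(5t) - 3c_2e^(-t)sin(5t) + c_2e^(-t)cos(5t), v(t) = -c_1e^(-t)sin(5t) - 2c_1e^(-t)cos(5t) - 2c_2e^(-t)sin(5t) + c_2e^(-t)cos(5t)

Coefficient matrix A = [[34, -50], [25, -36]].
Characteristic polynomial det(A - λI) = λ^2 + 2λ + 26 = 0.
Eigenvalues λ = -1 ± 5i (complex conjugate pair).
For λ=-1+5i: an eigenvector is (-3,-2) - i(-1,-1) = (-3 + i, -2 + i).
A real fundamental pair from Re and Im of e^((-1+5i)t)v: X_1 = e^(-t)(cos(5t)·(-3,-2) + sin(5t)·(-1,-1)), X_2 = e^(-t)(sin(5t)·(-3,-2) - cos(5t)·(-1,-1)).
General solution: c_1X_1 + c_2X_2.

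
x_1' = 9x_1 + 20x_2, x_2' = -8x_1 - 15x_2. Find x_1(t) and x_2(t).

x_1(t) = c_1e^(-3t)sin(4t) + 2c_1e^(-3t)cos(4t) + 2c_2e^(-3t)sin(4t) - c_2e^(-3t)cos(4t), x_2(t) = -c_1e^(-3t)sin(4t) - c_1e^(-3t)cos(4t) - c_2e^(-3t)sin(4t) + c_2e^(-3t)cos(4t)

Coefficient matrix A = [[9, 20], [-8, -15]].
Characteristic polynomial det(A - λI) = λ^2 + 6λ + 25 = 0.
Eigenvalues λ = -3 ± 4i (complex conjugate pair).
For λ=-3+4i: an eigenvector is (2,-1) - i(1,-1) = (2 - i, -1 + i).
A real fundamental pair from Re and Im of e^((-3+4i)t)v: X_1 = e^(-3t)(cos(4t)·(2,-1) + sin(4t)·(1,-1)), X_2 = e^(-3t)(sin(4t)·(2,-1) - cos(4t)·(1,-1)).
General solution: c_1X_1 + c_2X_2.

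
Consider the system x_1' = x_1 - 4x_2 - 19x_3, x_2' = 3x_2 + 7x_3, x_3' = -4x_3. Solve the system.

Coefficient matrix A = [[1, -4, -19], [0, 3, 7], [0, 0, -4]].
det(A - λI) = 0 gives eigenvalues λ = 1, -4, 3.
For λ=1: eigenvector (1,0,0).
For λ=-4: eigenvector (3,-1,1).
For λ=3: eigenvector (2,-1,0).
General solution: C_1e^(t)(1,0,0) + C_2e^(-4t)(3,-1,1) + C_3e^(3t)(2,-1,0).

x_1(t) = C_1e^(t) + 3C_2e^(-4t) + 2C_3e^(3t), x_2(t) = -C_2e^(-4t) - C_3e^(3t), x_3(t) = C_2e^(-4t)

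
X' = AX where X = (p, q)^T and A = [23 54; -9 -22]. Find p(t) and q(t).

Coefficient matrix A = [[23, 54], [-9, -22]].
Characteristic polynomial det(A - λI) = λ^2 - λ - 20 = 0.
Eigenvalues λ = -4, 5.
For λ=-4: (A-λI) row 1 is [27, 54], so an eigenvector is (-2, 1).
For λ=5: (A-λI) row 1 is [18, 54], so an eigenvector is (-3, 1).
General solution: C_1e^(-4t)(-2,1) + C_2e^(5t)(-3,1).

p(t) = -2C_1e^(-4t) - 3C_2e^(5t), q(t) = C_1e^(-4t) + C_2e^(5t)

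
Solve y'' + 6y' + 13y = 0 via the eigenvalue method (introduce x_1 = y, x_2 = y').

y(t) = c_1e^(-3t)cos(2t) + c_2e^(-3t)sin(2t)

Let x_1 = y, x_2 = y'. Then x_1' = x_2 and x_2' = -13x_1 - 6x_2.
A = [[0,1],[-13,-6]]; det(A-λI) = λ^2 + 6λ + 13.
Eigenvalues λ = -3 ± 2i.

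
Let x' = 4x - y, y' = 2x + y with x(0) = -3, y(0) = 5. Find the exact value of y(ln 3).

A = [[4,-1],[2,1]]; eigenvalues λ = 3, 2.
Eigenvectors: (1,1) for λ=3, (-1,-2) for λ=2.
From the initial condition, c_1 = -11, c_2 = -8.
y(ln 3) = (-11)(3^3)(1) + (-8)(3^2)(-2) = -153.

-153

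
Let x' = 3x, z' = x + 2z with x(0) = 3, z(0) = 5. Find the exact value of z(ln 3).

A = [[3,0],[1,2]]; eigenvalues λ = 2, 3.
Eigenvectors: (0,-1) for λ=2, (1,1) for λ=3.
From the initial condition, c_1 = -2, c_2 = 3.
z(ln 3) = (-2)(3^2)(-1) + (3)(3^3)(1) = 99.

99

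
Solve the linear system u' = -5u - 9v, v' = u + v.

u(t) = -3C_1e^(-2t) - 3C_2te^(-2t) + C_2e^(-2t), v(t) = C_1e^(-2t) + C_2te^(-2t)

Coefficient matrix A = [[-5, -9], [1, 1]].
Characteristic polynomial det(A - λI) = λ^2 + 4λ + 4 = 0.
Single eigenvalue λ = -2 with algebraic multiplicity 2.
Eigenvector v = (-3,1); generalized eigenvector w with (A-λI)w=v is (1,0).
General solution: e^(-2t)[C_1·v + C_2·(t·v + w)].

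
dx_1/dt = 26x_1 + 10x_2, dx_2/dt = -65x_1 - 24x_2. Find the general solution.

x_1(t) = K_1e^(t)sin(5t) - K_1e^(t)cos(5t) - K_2e^(t)sin(5t) - K_2e^(t)cos(5t), x_2(t) = -2K_1e^(t)sin(5t) + 3K_1e^(t)cos(5t) + 3K_2e^(t)sin(5t) + 2K_2e^(t)cos(5t)

Coefficient matrix A = [[26, 10], [-65, -24]].
Characteristic polynomial det(A - λI) = λ^2 - 2λ + 26 = 0.
Eigenvalues λ = 1 ± 5i (complex conjugate pair).
For λ=1+5i: an eigenvector is (-1,3) - i(1,-2) = (-1 - i, 3 + 2i).
A real fundamental pair from Re and Im of e^((1+5i)t)v: X_1 = e^(t)(cos(5t)·(-1,3) + sin(5t)·(1,-2)), X_2 = e^(t)(sin(5t)·(-1,3) - cos(5t)·(1,-2)).
General solution: K_1X_1 + K_2X_2.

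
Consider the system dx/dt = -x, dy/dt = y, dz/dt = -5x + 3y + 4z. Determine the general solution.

x(t) = C_2e^(-t), y(t) = C_1e^(t), z(t) = -C_1e^(t) + C_2e^(-t) + C_3e^(4t)

Coefficient matrix A = [[-1, 0, 0], [0, 1, 0], [-5, 3, 4]].
det(A - λI) = 0 gives eigenvalues λ = 1, -1, 4.
For λ=1: eigenvector (0,1,-1).
For λ=-1: eigenvector (1,0,1).
For λ=4: eigenvector (0,0,1).
General solution: C_1e^(t)(0,1,-1) + C_2e^(-t)(1,0,1) + C_3e^(4t)(0,0,1).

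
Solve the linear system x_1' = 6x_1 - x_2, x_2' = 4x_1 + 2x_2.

x_1(t) = c_1e^(4t) + c_2te^(4t), x_2(t) = 2c_1e^(4t) + 2c_2te^(4t) - c_2e^(4t)

Coefficient matrix A = [[6, -1], [4, 2]].
Characteristic polynomial det(A - λI) = λ^2 - 8λ + 16 = 0.
Single eigenvalue λ = 4 with algebraic multiplicity 2.
Eigenvector v = (1,2); generalized eigenvector w with (A-λI)w=v is (0,-1).
General solution: e^(4t)[c_1·v + c_2·(t·v + w)].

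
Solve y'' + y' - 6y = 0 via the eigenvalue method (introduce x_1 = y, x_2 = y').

Let x_1 = y, x_2 = y'. Then x_1' = x_2 and x_2' = 6x_1 - x_2.
A = [[0,1],[6,-1]]; det(A-λI) = λ^2 + λ - 6.
Eigenvalues λ = 2, -3 with eigenvectors (1,2), (1,-3).

y(t) = C_1e^(2t) + C_2e^(-3t)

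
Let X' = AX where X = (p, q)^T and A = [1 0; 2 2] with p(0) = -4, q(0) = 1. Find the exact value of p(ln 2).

-8

A = [[1,0],[2,2]]; eigenvalues λ = 2, 1.
Eigenvectors: (0,-1) for λ=2, (1,-2) for λ=1.
From the initial condition, c_1 = 7, c_2 = -4.
p(ln 2) = (7)(2^2)(0) + (-4)(2^1)(1) = -8.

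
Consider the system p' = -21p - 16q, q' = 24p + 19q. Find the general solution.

Coefficient matrix A = [[-21, -16], [24, 19]].
Characteristic polynomial det(A - λI) = λ^2 + 2λ - 15 = 0.
Eigenvalues λ = -5, 3.
For λ=-5: (A-λI) row 1 is [-16, -16], so an eigenvector is (1, -1).
For λ=3: (A-λI) row 1 is [-24, -16], so an eigenvector is (2, -3).
General solution: C_1e^(-5t)(1,-1) + C_2e^(3t)(2,-3).

p(t) = C_1e^(-5t) + 2C_2e^(3t), q(t) = -C_1e^(-5t) - 3C_2e^(3t)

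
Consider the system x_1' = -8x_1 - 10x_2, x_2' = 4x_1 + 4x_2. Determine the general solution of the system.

Coefficient matrix A = [[-8, -10], [4, 4]].
Characteristic polynomial det(A - λI) = λ^2 + 4λ + 8 = 0.
Eigenvalues λ = -2 ± 2i (complex conjugate pair).
For λ=-2+2i: an eigenvector is (-2,1) - i(1,-1) = (-2 - i, 1 + i).
A real fundamental pair from Re and Im of e^((-2+2i)t)v: X_1 = e^(-2t)(cos(2t)·(-2,1) + sin(2t)·(1,-1)), X_2 = e^(-2t)(sin(2t)·(-2,1) - cos(2t)·(1,-1)).
General solution: c_1X_1 + c_2X_2.

x_1(t) = c_1e^(-2t)sin(2t) - 2c_1e^(-2t)cos(2t) - 2c_2e^(-2t)sin(2t) - c_2e^(-2t)cos(2t), x_2(t) = -c_1e^(-2t)sin(2t) + c_1e^(-2t)cos(2t) + c_2e^(-2t)sin(2t) + c_2e^(-2t)cos(2t)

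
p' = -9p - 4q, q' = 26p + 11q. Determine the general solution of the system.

p(t) = -c_1e^(t)sin(2t) + c_1e^(t)cos(2t) + c_2e^(t)sin(2t) + c_2e^(t)cos(2t), q(t) = 3c_1e^(t)sin(2t) - 2c_1e^(t)cos(2t) - 2c_2e^(t)sin(2t) - 3c_2e^(t)cos(2t)

Coefficient matrix A = [[-9, -4], [26, 11]].
Characteristic polynomial det(A - λI) = λ^2 - 2λ + 5 = 0.
Eigenvalues λ = 1 ± 2i (complex conjugate pair).
For λ=1+2i: an eigenvector is (1,-2) - i(-1,3) = (1 + i, -2 - 3i).
A real fundamental pair from Re and Im of e^((1+2i)t)v: X_1 = e^(t)(cos(2t)·(1,-2) + sin(2t)·(-1,3)), X_2 = e^(t)(sin(2t)·(1,-2) - cos(2t)·(-1,3)).
General solution: c_1X_1 + c_2X_2.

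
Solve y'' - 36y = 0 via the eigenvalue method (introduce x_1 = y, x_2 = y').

y(t) = c_1e^(6t) + c_2e^(-6t)

Let x_1 = y, x_2 = y'. Then x_1' = x_2 and x_2' = 36x_1.
A = [[0,1],[36,0]]; det(A-λI) = λ^2 - 36.
Eigenvalues λ = 6, -6 with eigenvectors (1,6), (1,-6).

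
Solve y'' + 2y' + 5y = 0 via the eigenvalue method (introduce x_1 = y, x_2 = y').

y(t) = C_1e^(-t)cos(2t) + C_2e^(-t)sin(2t)

Let x_1 = y, x_2 = y'. Then x_1' = x_2 and x_2' = -5x_1 - 2x_2.
A = [[0,1],[-5,-2]]; det(A-λI) = λ^2 + 2λ + 5.
Eigenvalues λ = -1 ± 2i.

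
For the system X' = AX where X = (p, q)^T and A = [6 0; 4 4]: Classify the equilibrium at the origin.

unstable node

A = [[6,0],[4,4]]; det(A-λI) = λ^2 - 10λ + 24.
λ = 4, 6: both positive.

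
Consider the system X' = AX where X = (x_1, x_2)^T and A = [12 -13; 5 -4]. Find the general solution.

Coefficient matrix A = [[12, -13], [5, -4]].
Characteristic polynomial det(A - λI) = λ^2 - 8λ + 17 = 0.
Eigenvalues λ = 4 ± i (complex conjugate pair).
For λ=4+i: an eigenvector is (2,1) - i(3,2) = (2 - 3i, 1 - 2i).
A real fundamental pair from Re and Im of e^((4+i)t)v: X_1 = e^(4t)(cos(t)·(2,1) + sin(t)·(3,2)), X_2 = e^(4t)(sin(t)·(2,1) - cos(t)·(3,2)).
General solution: K_1X_1 + K_2X_2.

x_1(t) = 3K_1e^(4t)sin(t) + 2K_1e^(4t)cos(t) + 2K_2e^(4t)sin(t) - 3K_2e^(4t)cos(t), x_2(t) = 2K_1e^(4t)sin(t) + K_1e^(4t)cos(t) + K_2e^(4t)sin(t) - 2K_2e^(4t)cos(t)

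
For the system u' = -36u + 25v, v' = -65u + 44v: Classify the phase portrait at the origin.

unstable spiral

A = [[-36,25],[-65,44]]; det(A-λI) = λ^2 - 8λ + 41.
λ = 4 ± 5i: positive real part.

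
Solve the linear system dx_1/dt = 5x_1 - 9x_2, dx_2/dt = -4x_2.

x_1(t) = -K_1e^(5t) + K_2e^(-4t), x_2(t) = K_2e^(-4t)

Coefficient matrix A = [[5, -9], [0, -4]].
Characteristic polynomial det(A - λI) = λ^2 - λ - 20 = 0.
Eigenvalues λ = 5, -4.
For λ=5: (A-λI) row 1 is [0, -9], so an eigenvector is (-1, 0).
For λ=-4: (A-λI) row 1 is [9, -9], so an eigenvector is (1, 1).
General solution: K_1e^(5t)(-1,0) + K_2e^(-4t)(1,1).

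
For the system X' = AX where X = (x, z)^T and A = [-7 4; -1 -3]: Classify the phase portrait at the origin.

A = [[-7,4],[-1,-3]]; det(A-λI) = λ^2 + 10λ + 25.
repeated λ = -5 with a single eigenvector.

stable improper node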